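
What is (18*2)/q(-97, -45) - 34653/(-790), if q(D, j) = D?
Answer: 3332901/76630 ≈ 43.493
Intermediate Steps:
(18*2)/q(-97, -45) - 34653/(-790) = (18*2)/(-97) - 34653/(-790) = 36*(-1/97) - 34653*(-1/790) = -36/97 + 34653/790 = 3332901/76630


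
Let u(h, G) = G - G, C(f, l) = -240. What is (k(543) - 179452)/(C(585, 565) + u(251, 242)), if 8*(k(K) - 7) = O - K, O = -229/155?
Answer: 111298097/148800 ≈ 747.97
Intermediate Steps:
u(h, G) = 0
O = -229/155 (O = -229*1/155 = -229/155 ≈ -1.4774)
k(K) = 8451/1240 - K/8 (k(K) = 7 + (-229/155 - K)/8 = 7 + (-229/1240 - K/8) = 8451/1240 - K/8)
(k(543) - 179452)/(C(585, 565) + u(251, 242)) = ((8451/1240 - ⅛*543) - 179452)/(-240 + 0) = ((8451/1240 - 543/8) - 179452)/(-240) = (-37857/620 - 179452)*(-1/240) = -111298097/620*(-1/240) = 111298097/148800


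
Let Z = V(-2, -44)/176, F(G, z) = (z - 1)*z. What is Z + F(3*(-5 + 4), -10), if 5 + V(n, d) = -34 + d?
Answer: 19277/176 ≈ 109.53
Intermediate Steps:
V(n, d) = -39 + d (V(n, d) = -5 + (-34 + d) = -39 + d)
F(G, z) = z*(-1 + z) (F(G, z) = (-1 + z)*z = z*(-1 + z))
Z = -83/176 (Z = (-39 - 44)/176 = -83*1/176 = -83/176 ≈ -0.47159)
Z + F(3*(-5 + 4), -10) = -83/176 - 10*(-1 - 10) = -83/176 - 10*(-11) = -83/176 + 110 = 19277/176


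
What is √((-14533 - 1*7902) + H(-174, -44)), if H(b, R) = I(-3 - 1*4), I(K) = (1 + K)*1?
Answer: I*√22441 ≈ 149.8*I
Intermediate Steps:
I(K) = 1 + K
H(b, R) = -6 (H(b, R) = 1 + (-3 - 1*4) = 1 + (-3 - 4) = 1 - 7 = -6)
√((-14533 - 1*7902) + H(-174, -44)) = √((-14533 - 1*7902) - 6) = √((-14533 - 7902) - 6) = √(-22435 - 6) = √(-22441) = I*√22441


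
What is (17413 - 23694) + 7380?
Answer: 1099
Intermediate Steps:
(17413 - 23694) + 7380 = -6281 + 7380 = 1099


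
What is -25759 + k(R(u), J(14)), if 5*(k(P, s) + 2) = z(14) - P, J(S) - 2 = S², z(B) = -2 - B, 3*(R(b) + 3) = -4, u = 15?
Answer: -77290/3 ≈ -25763.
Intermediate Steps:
R(b) = -13/3 (R(b) = -3 + (⅓)*(-4) = -3 - 4/3 = -13/3)
J(S) = 2 + S²
k(P, s) = -26/5 - P/5 (k(P, s) = -2 + ((-2 - 1*14) - P)/5 = -2 + ((-2 - 14) - P)/5 = -2 + (-16 - P)/5 = -2 + (-16/5 - P/5) = -26/5 - P/5)
-25759 + k(R(u), J(14)) = -25759 + (-26/5 - ⅕*(-13/3)) = -25759 + (-26/5 + 13/15) = -25759 - 13/3 = -77290/3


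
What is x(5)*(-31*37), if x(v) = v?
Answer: -5735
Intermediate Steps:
x(5)*(-31*37) = 5*(-31*37) = 5*(-1147) = -5735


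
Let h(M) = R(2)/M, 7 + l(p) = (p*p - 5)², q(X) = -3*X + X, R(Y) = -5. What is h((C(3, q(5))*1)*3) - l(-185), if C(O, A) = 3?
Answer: -10539075542/9 ≈ -1.1710e+9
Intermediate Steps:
q(X) = -2*X
l(p) = -7 + (-5 + p²)² (l(p) = -7 + (p*p - 5)² = -7 + (p² - 5)² = -7 + (-5 + p²)²)
h(M) = -5/M
h((C(3, q(5))*1)*3) - l(-185) = -5/((3*1)*3) - (-7 + (-5 + (-185)²)²) = -5/(3*3) - (-7 + (-5 + 34225)²) = -5/9 - (-7 + 34220²) = -5*⅑ - (-7 + 1171008400) = -5/9 - 1*1171008393 = -5/9 - 1171008393 = -10539075542/9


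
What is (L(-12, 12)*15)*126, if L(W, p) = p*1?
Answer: 22680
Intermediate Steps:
L(W, p) = p
(L(-12, 12)*15)*126 = (12*15)*126 = 180*126 = 22680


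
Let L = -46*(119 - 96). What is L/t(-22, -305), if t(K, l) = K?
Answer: 529/11 ≈ 48.091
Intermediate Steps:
L = -1058 (L = -46*23 = -1058)
L/t(-22, -305) = -1058/(-22) = -1058*(-1/22) = 529/11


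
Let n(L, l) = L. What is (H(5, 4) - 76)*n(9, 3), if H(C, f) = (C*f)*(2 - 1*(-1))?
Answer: -144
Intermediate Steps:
H(C, f) = 3*C*f (H(C, f) = (C*f)*(2 + 1) = (C*f)*3 = 3*C*f)
(H(5, 4) - 76)*n(9, 3) = (3*5*4 - 76)*9 = (60 - 76)*9 = -16*9 = -144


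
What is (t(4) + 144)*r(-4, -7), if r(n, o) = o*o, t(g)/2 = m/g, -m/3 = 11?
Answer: 12495/2 ≈ 6247.5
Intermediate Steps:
m = -33 (m = -3*11 = -33)
t(g) = -66/g (t(g) = 2*(-33/g) = -66/g)
r(n, o) = o**2
(t(4) + 144)*r(-4, -7) = (-66/4 + 144)*(-7)**2 = (-66*1/4 + 144)*49 = (-33/2 + 144)*49 = (255/2)*49 = 12495/2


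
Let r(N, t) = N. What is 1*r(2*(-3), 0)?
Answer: -6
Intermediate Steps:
1*r(2*(-3), 0) = 1*(2*(-3)) = 1*(-6) = -6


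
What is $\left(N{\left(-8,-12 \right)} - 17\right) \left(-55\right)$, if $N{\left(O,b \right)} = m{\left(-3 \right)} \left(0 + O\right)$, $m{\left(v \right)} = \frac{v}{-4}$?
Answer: $1265$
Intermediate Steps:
$m{\left(v \right)} = - \frac{v}{4}$ ($m{\left(v \right)} = v \left(- \frac{1}{4}\right) = - \frac{v}{4}$)
$N{\left(O,b \right)} = \frac{3 O}{4}$ ($N{\left(O,b \right)} = \left(- \frac{1}{4}\right) \left(-3\right) \left(0 + O\right) = \frac{3 O}{4}$)
$\left(N{\left(-8,-12 \right)} - 17\right) \left(-55\right) = \left(\frac{3}{4} \left(-8\right) - 17\right) \left(-55\right) = \left(-6 - 17\right) \left(-55\right) = \left(-23\right) \left(-55\right) = 1265$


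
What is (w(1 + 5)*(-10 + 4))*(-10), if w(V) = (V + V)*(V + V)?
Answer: 8640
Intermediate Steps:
w(V) = 4*V² (w(V) = (2*V)*(2*V) = 4*V²)
(w(1 + 5)*(-10 + 4))*(-10) = ((4*(1 + 5)²)*(-10 + 4))*(-10) = ((4*6²)*(-6))*(-10) = ((4*36)*(-6))*(-10) = (144*(-6))*(-10) = -864*(-10) = 8640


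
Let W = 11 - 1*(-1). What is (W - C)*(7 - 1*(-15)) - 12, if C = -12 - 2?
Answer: 560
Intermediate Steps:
C = -14
W = 12 (W = 11 + 1 = 12)
(W - C)*(7 - 1*(-15)) - 12 = (12 - 1*(-14))*(7 - 1*(-15)) - 12 = (12 + 14)*(7 + 15) - 12 = 26*22 - 12 = 572 - 12 = 560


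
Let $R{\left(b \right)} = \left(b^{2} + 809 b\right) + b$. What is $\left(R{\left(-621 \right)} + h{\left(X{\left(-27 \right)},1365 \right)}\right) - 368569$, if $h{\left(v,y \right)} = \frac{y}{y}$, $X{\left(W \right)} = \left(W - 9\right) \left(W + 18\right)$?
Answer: $-485937$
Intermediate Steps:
$X{\left(W \right)} = \left(-9 + W\right) \left(18 + W\right)$
$h{\left(v,y \right)} = 1$
$R{\left(b \right)} = b^{2} + 810 b$
$\left(R{\left(-621 \right)} + h{\left(X{\left(-27 \right)},1365 \right)}\right) - 368569 = \left(- 621 \left(810 - 621\right) + 1\right) - 368569 = \left(\left(-621\right) 189 + 1\right) - 368569 = \left(-117369 + 1\right) - 368569 = -117368 - 368569 = -485937$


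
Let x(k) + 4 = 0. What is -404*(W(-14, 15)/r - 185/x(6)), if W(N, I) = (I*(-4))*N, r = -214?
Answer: -1829615/107 ≈ -17099.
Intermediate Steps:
x(k) = -4 (x(k) = -4 + 0 = -4)
W(N, I) = -4*I*N (W(N, I) = (-4*I)*N = -4*I*N)
-404*(W(-14, 15)/r - 185/x(6)) = -404*(-4*15*(-14)/(-214) - 185/(-4)) = -404*(840*(-1/214) - 185*(-¼)) = -404*(-420/107 + 185/4) = -404*18115/428 = -1829615/107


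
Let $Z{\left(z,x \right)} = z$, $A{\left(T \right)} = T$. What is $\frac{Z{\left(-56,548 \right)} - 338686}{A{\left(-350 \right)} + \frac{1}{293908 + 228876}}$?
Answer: $\frac{177088897728}{182974399} \approx 967.83$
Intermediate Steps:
$\frac{Z{\left(-56,548 \right)} - 338686}{A{\left(-350 \right)} + \frac{1}{293908 + 228876}} = \frac{-56 - 338686}{-350 + \frac{1}{293908 + 228876}} = - \frac{338742}{-350 + \frac{1}{522784}} = - \frac{338742}{- \frac{182974399}{522784}} = \left(-338742\right) \left(- \frac{522784}{182974399}\right) = \frac{177088897728}{182974399}$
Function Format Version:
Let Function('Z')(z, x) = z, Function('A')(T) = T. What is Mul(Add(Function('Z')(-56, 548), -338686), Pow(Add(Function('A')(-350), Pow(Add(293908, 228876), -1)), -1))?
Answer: Rational(177088897728, 182974399) ≈ 967.83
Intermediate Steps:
Mul(Add(Function('Z')(-56, 548), -338686), Pow(Add(Function('A')(-350), Pow(Add(293908, 228876), -1)), -1)) = Mul(Add(-56, -338686), Pow(Add(-350, Pow(Add(293908, 228876), -1)), -1)) = Mul(-338742, Pow(Add(-350, Pow(522784, -1)), -1)) = Mul(-338742, Pow(Add(-350, Rational(1, 522784)), -1)) = Mul(-338742, Pow(Rational(-182974399, 522784), -1)) = Mul(-338742, Rational(-522784, 182974399)) = Rational(177088897728, 182974399)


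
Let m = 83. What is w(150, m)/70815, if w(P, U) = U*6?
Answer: 166/23605 ≈ 0.0070324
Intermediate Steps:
w(P, U) = 6*U
w(150, m)/70815 = (6*83)/70815 = 498*(1/70815) = 166/23605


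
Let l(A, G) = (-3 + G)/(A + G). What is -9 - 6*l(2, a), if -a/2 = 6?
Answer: -18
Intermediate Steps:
a = -12 (a = -2*6 = -12)
l(A, G) = (-3 + G)/(A + G)
-9 - 6*l(2, a) = -9 - 6*(-3 - 12)/(2 - 12) = -9 - 6*(-15)/(-10) = -9 - (-3)*(-15)/5 = -9 - 6*3/2 = -9 - 9 = -18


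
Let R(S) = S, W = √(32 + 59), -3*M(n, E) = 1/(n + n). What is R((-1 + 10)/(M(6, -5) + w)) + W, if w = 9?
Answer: 324/323 + √91 ≈ 10.542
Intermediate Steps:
M(n, E) = -1/(6*n) (M(n, E) = -1/(3*(n + n)) = -1/(2*n)/3 = -1/(6*n))
W = √91 ≈ 9.5394
R((-1 + 10)/(M(6, -5) + w)) + W = (-1 + 10)/(-⅙/6 + 9) + √91 = 9/(-⅙*⅙ + 9) + √91 = 9/(-1/36 + 9) + √91 = 9/(323/36) + √91 = 9*(36/323) + √91 = 324/323 + √91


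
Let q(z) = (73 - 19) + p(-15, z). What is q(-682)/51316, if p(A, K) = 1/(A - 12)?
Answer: 1457/1385532 ≈ 0.0010516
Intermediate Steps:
p(A, K) = 1/(-12 + A)
q(z) = 1457/27 (q(z) = (73 - 19) + 1/(-12 - 15) = 54 + 1/(-27) = 54 - 1/27 = 1457/27)
q(-682)/51316 = (1457/27)/51316 = (1457/27)*(1/51316) = 1457/1385532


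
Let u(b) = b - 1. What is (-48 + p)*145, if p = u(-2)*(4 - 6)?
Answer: -6090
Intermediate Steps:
u(b) = -1 + b
p = 6 (p = (-1 - 2)*(4 - 6) = -3*(-2) = 6)
(-48 + p)*145 = (-48 + 6)*145 = -42*145 = -6090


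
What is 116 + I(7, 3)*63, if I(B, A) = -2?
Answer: -10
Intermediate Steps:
116 + I(7, 3)*63 = 116 - 2*63 = 116 - 126 = -10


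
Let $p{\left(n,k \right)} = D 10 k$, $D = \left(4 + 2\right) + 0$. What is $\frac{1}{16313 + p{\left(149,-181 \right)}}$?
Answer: $\frac{1}{5453} \approx 0.00018339$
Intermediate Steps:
$D = 6$ ($D = 6 + 0 = 6$)
$p{\left(n,k \right)} = 60 k$ ($p{\left(n,k \right)} = 6 \cdot 10 k = 60 k$)
$\frac{1}{16313 + p{\left(149,-181 \right)}} = \frac{1}{16313 + 60 \left(-181\right)} = \frac{1}{16313 - 10860} = \frac{1}{5453}$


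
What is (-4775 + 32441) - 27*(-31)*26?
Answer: 49428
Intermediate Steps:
(-4775 + 32441) - 27*(-31)*26 = 27666 + 837*26 = 27666 + 21762 = 49428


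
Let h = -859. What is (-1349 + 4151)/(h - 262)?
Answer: -2802/1121 ≈ -2.4996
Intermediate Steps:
(-1349 + 4151)/(h - 262) = (-1349 + 4151)/(-859 - 262) = 2802/(-1121) = 2802*(-1/1121) = -2802/1121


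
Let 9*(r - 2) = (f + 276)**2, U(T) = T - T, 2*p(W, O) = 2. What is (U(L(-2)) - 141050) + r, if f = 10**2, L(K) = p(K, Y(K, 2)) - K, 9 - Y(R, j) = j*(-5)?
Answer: -1128056/9 ≈ -1.2534e+5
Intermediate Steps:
Y(R, j) = 9 + 5*j (Y(R, j) = 9 - j*(-5) = 9 - (-5)*j = 9 + 5*j)
p(W, O) = 1 (p(W, O) = (1/2)*2 = 1)
L(K) = 1 - K
U(T) = 0
f = 100
r = 141394/9 (r = 2 + (100 + 276)**2/9 = 2 + (1/9)*376**2 = 2 + (1/9)*141376 = 2 + 141376/9 = 141394/9 ≈ 15710.)
(U(L(-2)) - 141050) + r = (0 - 141050) + 141394/9 = -141050 + 141394/9 = -1128056/9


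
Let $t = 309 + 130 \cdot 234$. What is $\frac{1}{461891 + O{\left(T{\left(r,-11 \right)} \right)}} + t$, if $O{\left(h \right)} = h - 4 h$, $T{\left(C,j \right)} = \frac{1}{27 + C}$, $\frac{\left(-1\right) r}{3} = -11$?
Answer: $\frac{283868940071}{9237819} \approx 30729.0$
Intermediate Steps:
$r = 33$ ($r = \left(-3\right) \left(-11\right) = 33$)
$O{\left(h \right)} = - 3 h$
$t = 30729$ ($t = 309 + 30420 = 30729$)
$\frac{1}{461891 + O{\left(T{\left(r,-11 \right)} \right)}} + t = \frac{1}{461891 - \frac{3}{27 + 33}} + 30729 = \frac{1}{461891 - \frac{3}{60}} + 30729 = \frac{1}{461891 - \frac{1}{20}} + 30729 = \frac{1}{\frac{9237819}{20}} + 30729 = \frac{20}{9237819} + 30729 = \frac{283868940071}{9237819}$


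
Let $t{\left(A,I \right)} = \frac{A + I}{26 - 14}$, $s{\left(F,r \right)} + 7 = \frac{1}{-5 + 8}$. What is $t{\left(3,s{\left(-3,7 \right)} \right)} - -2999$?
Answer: $\frac{107953}{36} \approx 2998.7$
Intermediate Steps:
$s{\left(F,r \right)} = - \frac{20}{3}$ ($s{\left(F,r \right)} = -7 + \frac{1}{-5 + 8} = -7 + \frac{1}{3} = - \frac{20}{3}$)
$t{\left(A,I \right)} = \frac{A}{12} + \frac{I}{12}$ ($t{\left(A,I \right)} = \frac{A + I}{12} = \left(A + I\right) \frac{1}{12} = \frac{A}{12} + \frac{I}{12}$)
$t{\left(3,s{\left(-3,7 \right)} \right)} - -2999 = \left(\frac{1}{12} \cdot 3 + \frac{1}{12} \left(- \frac{20}{3}\right)\right) - -2999 = \left(\frac{1}{4} - \frac{5}{9}\right) + 2999 = - \frac{11}{36} + 2999 = \frac{107953}{36}$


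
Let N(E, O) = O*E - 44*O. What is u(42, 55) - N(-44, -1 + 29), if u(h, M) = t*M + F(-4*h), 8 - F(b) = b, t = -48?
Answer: 0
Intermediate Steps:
F(b) = 8 - b
u(h, M) = 8 - 48*M + 4*h (u(h, M) = -48*M + (8 - (-4)*h) = -48*M + (8 + 4*h) = 8 - 48*M + 4*h)
N(E, O) = -44*O + E*O (N(E, O) = E*O - 44*O = -44*O + E*O)
u(42, 55) - N(-44, -1 + 29) = (8 - 48*55 + 4*42) - (-1 + 29)*(-44 - 44) = (8 - 2640 + 168) - 28*(-88) = -2464 - 1*(-2464) = -2464 + 2464 = 0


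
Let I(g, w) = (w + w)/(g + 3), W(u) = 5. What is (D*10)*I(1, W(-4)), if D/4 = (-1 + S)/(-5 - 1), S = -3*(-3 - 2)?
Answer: -700/3 ≈ -233.33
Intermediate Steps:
S = 15 (S = -3*(-5) = 15)
I(g, w) = 2*w/(3 + g) (I(g, w) = (2*w)/(3 + g) = 2*w/(3 + g))
D = -28/3 (D = 4*((-1 + 15)/(-5 - 1)) = 4*(14/(-6)) = 4*(14*(-⅙)) = 4*(-7/3) = -28/3 ≈ -9.3333)
(D*10)*I(1, W(-4)) = (-28/3*10)*(2*5/(3 + 1)) = -560*5/(3*4) = -280/3*5/2 = -700/3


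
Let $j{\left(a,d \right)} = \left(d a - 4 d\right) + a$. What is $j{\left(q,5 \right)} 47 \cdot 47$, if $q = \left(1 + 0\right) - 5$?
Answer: $-97196$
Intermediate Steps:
$q = -4$ ($q = 1 - 5 = -4$)
$j{\left(a,d \right)} = a - 4 d + a d$ ($j{\left(a,d \right)} = \left(a d - 4 d\right) + a = \left(- 4 d + a d\right) + a = a - 4 d + a d$)
$j{\left(q,5 \right)} 47 \cdot 47 = \left(-4 - 20 - 20\right) 47 \cdot 47 = \left(-44\right) 47 \cdot 47 = \left(-2068\right) 47 = -97196$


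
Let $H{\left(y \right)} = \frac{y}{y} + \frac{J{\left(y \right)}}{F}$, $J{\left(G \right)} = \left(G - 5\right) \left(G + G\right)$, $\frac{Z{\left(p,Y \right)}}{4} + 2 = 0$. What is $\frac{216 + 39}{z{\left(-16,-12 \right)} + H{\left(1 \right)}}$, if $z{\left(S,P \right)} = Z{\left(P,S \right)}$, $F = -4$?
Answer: $-51$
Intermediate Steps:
$Z{\left(p,Y \right)} = -8$ ($Z{\left(p,Y \right)} = -8 + 4 \cdot 0 = -8 + 0 = -8$)
$z{\left(S,P \right)} = -8$
$J{\left(G \right)} = 2 G \left(-5 + G\right)$ ($J{\left(G \right)} = \left(-5 + G\right) 2 G = 2 G \left(-5 + G\right)$)
$H{\left(y \right)} = 1 - \frac{y \left(-5 + y\right)}{2}$ ($H{\left(y \right)} = \frac{y}{y} + \frac{2 y \left(-5 + y\right)}{-4} = 1 + 2 y \left(-5 + y\right) \left(- \frac{1}{4}\right) = 1 - \frac{y \left(-5 + y\right)}{2}$)
$\frac{216 + 39}{z{\left(-16,-12 \right)} + H{\left(1 \right)}} = \frac{216 + 39}{-8 - \left(-1 + \frac{-5 + 1}{2}\right)} = \frac{255}{-8 - \left(-1 + \frac{1}{2} \left(-4\right)\right)} = \frac{255}{-8 + \left(1 + 2\right)} = \frac{255}{-8 + 3} = \frac{255}{-5} = 255 \left(- \frac{1}{5}\right) = -51$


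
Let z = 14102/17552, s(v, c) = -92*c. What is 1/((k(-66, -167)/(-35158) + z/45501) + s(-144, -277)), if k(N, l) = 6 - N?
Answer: 7019589605304/178887207250112729 ≈ 3.9240e-5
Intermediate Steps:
z = 7051/8776 (z = 14102*(1/17552) = 7051/8776 ≈ 0.80344)
1/((k(-66, -167)/(-35158) + z/45501) + s(-144, -277)) = 1/(((6 - 1*(-66))/(-35158) + (7051/8776)/45501) - 92*(-277)) = 1/(((6 + 66)*(-1/35158) + (7051/8776)*(1/45501)) + 25484) = 1/((72*(-1/35158) + 7051/399316776) + 25484) = 1/((-36/17579 + 7051/399316776) + 25484) = 1/(-14251454407/7019589605304 + 25484) = 1/(178887207250112729/7019589605304) = 7019589605304/178887207250112729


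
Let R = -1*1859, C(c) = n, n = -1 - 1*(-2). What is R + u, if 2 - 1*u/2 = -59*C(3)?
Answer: -1737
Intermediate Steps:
n = 1 (n = -1 + 2 = 1)
C(c) = 1
R = -1859
u = 122 (u = 4 - (-118) = 4 - 2*(-59) = 4 + 118 = 122)
R + u = -1859 + 122 = -1737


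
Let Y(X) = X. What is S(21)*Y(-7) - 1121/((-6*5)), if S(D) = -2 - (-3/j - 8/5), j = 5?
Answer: 1079/30 ≈ 35.967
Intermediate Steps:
S(D) = ⅕ (S(D) = -2 - (-3/5 - 8/5) = -2 - (-3*⅕ - 8*⅕) = -2 - (-⅗ - 8/5) = -2 - 1*(-11/5) = -2 + 11/5 = ⅕)
S(21)*Y(-7) - 1121/((-6*5)) = (⅕)*(-7) - 1121/((-6*5)) = -7/5 - 1121/(-30) = -7/5 - 1121*(-1)/30 = -7/5 - 59*(-19/30) = -7/5 + 1121/30 = 1079/30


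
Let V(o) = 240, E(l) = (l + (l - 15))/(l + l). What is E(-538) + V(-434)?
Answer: 259331/1076 ≈ 241.01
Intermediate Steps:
E(l) = (-15 + 2*l)/(2*l) (E(l) = (l + (-15 + l))/((2*l)) = (-15 + 2*l)*(1/(2*l)) = (-15 + 2*l)/(2*l))
E(-538) + V(-434) = (-15/2 - 538)/(-538) + 240 = -1/538*(-1091/2) + 240 = 1091/1076 + 240 = 259331/1076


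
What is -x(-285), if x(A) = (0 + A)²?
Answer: -81225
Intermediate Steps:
x(A) = A²
-x(-285) = -1*(-285)² = -1*81225 = -81225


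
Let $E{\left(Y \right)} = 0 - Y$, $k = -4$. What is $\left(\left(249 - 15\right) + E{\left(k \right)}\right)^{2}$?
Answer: $56644$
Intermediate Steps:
$E{\left(Y \right)} = - Y$
$\left(\left(249 - 15\right) + E{\left(k \right)}\right)^{2} = \left(\left(249 - 15\right) - -4\right)^{2} = \left(\left(249 - 15\right) + 4\right)^{2} = \left(234 + 4\right)^{2} = 238^{2} = 56644$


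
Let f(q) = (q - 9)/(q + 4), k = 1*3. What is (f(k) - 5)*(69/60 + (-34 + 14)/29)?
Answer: -10947/4060 ≈ -2.6963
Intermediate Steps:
k = 3
f(q) = (-9 + q)/(4 + q)
(f(k) - 5)*(69/60 + (-34 + 14)/29) = ((-9 + 3)/(4 + 3) - 5)*(69/60 + (-34 + 14)/29) = (-6/7 - 5)*(69*(1/60) - 20*1/29) = ((1/7)*(-6) - 5)*(23/20 - 20/29) = (-6/7 - 5)*(267/580) = -41/7*267/580 = -10947/4060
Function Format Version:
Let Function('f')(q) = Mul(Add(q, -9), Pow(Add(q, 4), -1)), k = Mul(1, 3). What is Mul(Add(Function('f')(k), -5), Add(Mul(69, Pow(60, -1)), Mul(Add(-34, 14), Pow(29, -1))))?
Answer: Rational(-10947, 4060) ≈ -2.6963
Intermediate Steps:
k = 3
Function('f')(q) = Mul(Pow(Add(4, q), -1), Add(-9, q)) (Function('f')(q) = Mul(Add(-9, q), Pow(Add(4, q), -1)) = Mul(Pow(Add(4, q), -1), Add(-9, q)))
Mul(Add(Function('f')(k), -5), Add(Mul(69, Pow(60, -1)), Mul(Add(-34, 14), Pow(29, -1)))) = Mul(Add(Mul(Pow(Add(4, 3), -1), Add(-9, 3)), -5), Add(Mul(69, Pow(60, -1)), Mul(Add(-34, 14), Pow(29, -1)))) = Mul(Add(Mul(Pow(7, -1), -6), -5), Add(Mul(69, Rational(1, 60)), Mul(-20, Rational(1, 29)))) = Mul(Add(Mul(Rational(1, 7), -6), -5), Add(Rational(23, 20), Rational(-20, 29))) = Mul(Add(Rational(-6, 7), -5), Rational(267, 580)) = Mul(Rational(-41, 7), Rational(267, 580)) = Rational(-10947, 4060)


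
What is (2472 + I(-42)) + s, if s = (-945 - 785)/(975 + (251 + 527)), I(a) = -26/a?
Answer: 90988195/36813 ≈ 2471.6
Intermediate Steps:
s = -1730/1753 (s = -1730/(975 + 778) = -1730/1753 ≈ -0.98688)
(2472 + I(-42)) + s = (2472 - 26/(-42)) - 1730/1753 = (2472 - 26*(-1/42)) - 1730/1753 = (2472 + 13/21) - 1730/1753 = 51925/21 - 1730/1753 = 90988195/36813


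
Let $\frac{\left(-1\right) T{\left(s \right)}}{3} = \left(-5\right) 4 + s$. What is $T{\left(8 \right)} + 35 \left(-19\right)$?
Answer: $-629$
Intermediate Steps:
$T{\left(s \right)} = 60 - 3 s$ ($T{\left(s \right)} = - 3 \left(\left(-5\right) 4 + s\right) = - 3 \left(-20 + s\right) = 60 - 3 s$)
$T{\left(8 \right)} + 35 \left(-19\right) = \left(60 - 24\right) + 35 \left(-19\right) = \left(60 - 24\right) - 665 = 36 - 665 = -629$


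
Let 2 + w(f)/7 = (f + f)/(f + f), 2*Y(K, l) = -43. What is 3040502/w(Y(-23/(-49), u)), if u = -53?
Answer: -3040502/7 ≈ -4.3436e+5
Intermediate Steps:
Y(K, l) = -43/2 (Y(K, l) = (½)*(-43) = -43/2)
w(f) = -7 (w(f) = -14 + 7*((f + f)/(f + f)) = -14 + 7*((2*f)/((2*f))) = -14 + 7*((2*f)*(1/(2*f))) = -14 + 7*1 = -14 + 7 = -7)
3040502/w(Y(-23/(-49), u)) = 3040502/(-7) = 3040502*(-⅐) = -3040502/7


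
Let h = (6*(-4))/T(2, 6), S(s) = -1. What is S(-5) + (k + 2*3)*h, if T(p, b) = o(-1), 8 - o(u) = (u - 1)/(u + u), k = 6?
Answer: -295/7 ≈ -42.143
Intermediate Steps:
o(u) = 8 - (-1 + u)/(2*u) (o(u) = 8 - (u - 1)/(u + u) = 8 - (-1 + u)/(2*u))
T(p, b) = 7 (T(p, b) = (½)*(1 + 15*(-1))/(-1) = (½)*(-1)*(1 - 15) = (½)*(-1)*(-14) = 7)
h = -24/7 (h = (6*(-4))/7 = -24*⅐ = -24/7 ≈ -3.4286)
S(-5) + (k + 2*3)*h = -1 + (6 + 2*3)*(-24/7) = -1 + (6 + 6)*(-24/7) = -1 + 12*(-24/7) = -1 - 288/7 = -295/7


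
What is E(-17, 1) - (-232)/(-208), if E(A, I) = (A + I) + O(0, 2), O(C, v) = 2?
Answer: -393/26 ≈ -15.115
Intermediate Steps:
E(A, I) = 2 + A + I (E(A, I) = (A + I) + 2 = 2 + A + I)
E(-17, 1) - (-232)/(-208) = (2 - 17 + 1) - (-232)/(-208) = -14 - (-232)*(-1)/208 = -14 - 1*29/26 = -14 - 29/26 = -393/26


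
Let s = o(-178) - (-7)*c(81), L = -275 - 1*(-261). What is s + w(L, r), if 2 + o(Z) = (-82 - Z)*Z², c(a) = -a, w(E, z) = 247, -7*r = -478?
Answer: 3041342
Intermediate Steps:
r = 478/7 (r = -⅐*(-478) = 478/7 ≈ 68.286)
L = -14 (L = -275 + 261 = -14)
o(Z) = -2 + Z²*(-82 - Z) (o(Z) = -2 + (-82 - Z)*Z² = -2 + Z²*(-82 - Z))
s = 3041095 (s = (-2 - 1*(-178)³ - 82*(-178)²) - (-7)*(-1*81) = (-2 - 1*(-5639752) - 82*31684) - (-7)*(-81) = (-2 + 5639752 - 2598088) - 1*567 = 3041662 - 567 = 3041095)
s + w(L, r) = 3041095 + 247 = 3041342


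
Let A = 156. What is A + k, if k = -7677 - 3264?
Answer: -10785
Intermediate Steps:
k = -10941
A + k = 156 - 10941 = -10785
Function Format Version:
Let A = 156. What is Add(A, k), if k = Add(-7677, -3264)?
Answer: -10785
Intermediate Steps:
k = -10941
Add(A, k) = Add(156, -10941) = -10785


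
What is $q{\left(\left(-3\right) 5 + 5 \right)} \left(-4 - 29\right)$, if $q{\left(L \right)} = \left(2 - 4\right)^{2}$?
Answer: $-132$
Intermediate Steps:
$q{\left(L \right)} = 4$ ($q{\left(L \right)} = \left(-2\right)^{2} = 4$)
$q{\left(\left(-3\right) 5 + 5 \right)} \left(-4 - 29\right) = 4 \left(-4 - 29\right) = 4 \left(-33\right) = -132$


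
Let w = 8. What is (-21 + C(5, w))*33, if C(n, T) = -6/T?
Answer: -2871/4 ≈ -717.75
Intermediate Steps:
(-21 + C(5, w))*33 = (-21 - 6/8)*33 = (-21 - 6*⅛)*33 = (-21 - ¾)*33 = -87/4*33 = -2871/4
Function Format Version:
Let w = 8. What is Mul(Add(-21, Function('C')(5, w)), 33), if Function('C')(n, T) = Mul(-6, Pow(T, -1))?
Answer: Rational(-2871, 4) ≈ -717.75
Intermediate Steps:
Mul(Add(-21, Function('C')(5, w)), 33) = Mul(Add(-21, Mul(-6, Pow(8, -1))), 33) = Mul(Add(-21, Mul(-6, Rational(1, 8))), 33) = Mul(Add(-21, Rational(-3, 4)), 33) = Mul(Rational(-87, 4), 33) = Rational(-2871, 4)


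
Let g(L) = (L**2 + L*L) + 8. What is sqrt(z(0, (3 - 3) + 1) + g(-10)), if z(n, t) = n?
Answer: 4*sqrt(13) ≈ 14.422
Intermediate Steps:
g(L) = 8 + 2*L**2 (g(L) = (L**2 + L**2) + 8 = 2*L**2 + 8 = 8 + 2*L**2)
sqrt(z(0, (3 - 3) + 1) + g(-10)) = sqrt(0 + (8 + 2*(-10)**2)) = sqrt(0 + (8 + 2*100)) = sqrt(0 + (8 + 200)) = sqrt(0 + 208) = sqrt(208) = 4*sqrt(13)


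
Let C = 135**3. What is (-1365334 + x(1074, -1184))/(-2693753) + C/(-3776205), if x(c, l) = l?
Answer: -97826028879/678144236491 ≈ -0.14426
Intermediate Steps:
C = 2460375
(-1365334 + x(1074, -1184))/(-2693753) + C/(-3776205) = (-1365334 - 1184)/(-2693753) + 2460375/(-3776205) = -1366518*(-1/2693753) + 2460375*(-1/3776205) = 1366518/2693753 - 164025/251747 = -97826028879/678144236491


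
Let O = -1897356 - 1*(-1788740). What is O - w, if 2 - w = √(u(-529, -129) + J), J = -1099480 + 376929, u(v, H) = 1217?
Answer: -108618 + I*√721334 ≈ -1.0862e+5 + 849.31*I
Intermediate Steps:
O = -108616 (O = -1897356 + 1788740 = -108616)
J = -722551
w = 2 - I*√721334 (w = 2 - √(1217 - 722551) = 2 - √(-721334) = 2 - I*√721334 ≈ 2.0 - 849.31*I)
O - w = -108616 - (2 - I*√721334) = -108616 + (-2 + I*√721334) = -108618 + I*√721334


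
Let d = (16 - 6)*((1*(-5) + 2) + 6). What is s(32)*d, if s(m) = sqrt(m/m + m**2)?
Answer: 150*sqrt(41) ≈ 960.47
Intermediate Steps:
s(m) = sqrt(1 + m**2)
d = 30 (d = 10*((-5 + 2) + 6) = 10*(-3 + 6) = 10*3 = 30)
s(32)*d = sqrt(1 + 32**2)*30 = sqrt(1 + 1024)*30 = sqrt(1025)*30 = (5*sqrt(41))*30 = 150*sqrt(41)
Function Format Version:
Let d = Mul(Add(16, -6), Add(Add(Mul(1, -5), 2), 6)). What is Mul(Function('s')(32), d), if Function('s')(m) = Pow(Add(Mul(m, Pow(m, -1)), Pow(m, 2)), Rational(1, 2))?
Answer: Mul(150, Pow(41, Rational(1, 2))) ≈ 960.47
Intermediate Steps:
Function('s')(m) = Pow(Add(1, Pow(m, 2)), Rational(1, 2))
d = 30 (d = Mul(10, Add(Add(-5, 2), 6)) = Mul(10, Add(-3, 6)) = Mul(10, 3) = 30)
Mul(Function('s')(32), d) = Mul(Pow(Add(1, Pow(32, 2)), Rational(1, 2)), 30) = Mul(Pow(Add(1, 1024), Rational(1, 2)), 30) = Mul(Pow(1025, Rational(1, 2)), 30) = Mul(Mul(5, Pow(41, Rational(1, 2))), 30) = Mul(150, Pow(41, Rational(1, 2)))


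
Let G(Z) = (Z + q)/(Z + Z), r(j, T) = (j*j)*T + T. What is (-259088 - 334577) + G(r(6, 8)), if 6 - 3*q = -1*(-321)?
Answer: -351449489/592 ≈ -5.9367e+5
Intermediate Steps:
q = -105 (q = 2 - (-1)*(-321)/3 = 2 - ⅓*321 = 2 - 107 = -105)
r(j, T) = T + T*j² (r(j, T) = j²*T + T = T*j² + T = T + T*j²)
G(Z) = (-105 + Z)/(2*Z) (G(Z) = (Z - 105)/(Z + Z) = (-105 + Z)/((2*Z)) = (-105 + Z)*(1/(2*Z)) = (-105 + Z)/(2*Z))
(-259088 - 334577) + G(r(6, 8)) = (-259088 - 334577) + (-105 + 8*(1 + 6²))/(2*((8*(1 + 6²)))) = -593665 + (-105 + 8*(1 + 36))/(2*((8*(1 + 36)))) = -593665 + (-105 + 8*37)/(2*((8*37))) = -593665 + (½)*(-105 + 296)/296 = -593665 + (½)*(1/296)*191 = -593665 + 191/592 = -351449489/592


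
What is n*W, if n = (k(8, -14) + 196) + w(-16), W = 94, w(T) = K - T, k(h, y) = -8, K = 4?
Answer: 19552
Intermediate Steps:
w(T) = 4 - T
n = 208 (n = (-8 + 196) + (4 - 1*(-16)) = 188 + (4 + 16) = 188 + 20 = 208)
n*W = 208*94 = 19552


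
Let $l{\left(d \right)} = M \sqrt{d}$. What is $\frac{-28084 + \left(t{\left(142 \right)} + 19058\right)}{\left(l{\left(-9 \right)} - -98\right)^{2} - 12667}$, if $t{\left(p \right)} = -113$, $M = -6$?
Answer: $\frac{10317931}{7972851} - \frac{3582488 i}{2657617} \approx 1.2941 - 1.348 i$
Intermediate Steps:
$l{\left(d \right)} = - 6 \sqrt{d}$
$\frac{-28084 + \left(t{\left(142 \right)} + 19058\right)}{\left(l{\left(-9 \right)} - -98\right)^{2} - 12667} = \frac{-28084 + \left(-113 + 19058\right)}{\left(- 6 \sqrt{-9} - -98\right)^{2} - 12667} = \frac{-28084 + 18945}{\left(- 6 \cdot 3 i + 98\right)^{2} - 12667} = - \frac{9139}{\left(- 18 i + 98\right)^{2} - 12667} = - \frac{9139}{\left(98 - 18 i\right)^{2} - 12667} = - \frac{9139}{-12667 + \left(98 - 18 i\right)^{2}}$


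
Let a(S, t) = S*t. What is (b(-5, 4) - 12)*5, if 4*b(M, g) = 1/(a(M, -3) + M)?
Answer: -479/8 ≈ -59.875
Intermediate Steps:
b(M, g) = -1/(8*M) (b(M, g) = 1/(4*(M*(-3) + M)) = 1/(4*(-3*M + M)) = 1/(4*((-2*M))) = (-1/(2*M))/4 = -1/(8*M))
(b(-5, 4) - 12)*5 = (-1/8/(-5) - 12)*5 = (-1/8*(-1/5) - 12)*5 = (1/40 - 12)*5 = -479/40*5 = -479/8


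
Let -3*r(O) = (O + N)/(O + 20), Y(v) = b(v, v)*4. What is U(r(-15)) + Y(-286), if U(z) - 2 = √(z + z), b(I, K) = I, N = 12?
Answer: -1142 + √10/5 ≈ -1141.4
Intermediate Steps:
Y(v) = 4*v (Y(v) = v*4 = 4*v)
r(O) = -(12 + O)/(3*(20 + O)) (r(O) = -(O + 12)/(3*(O + 20)) = -(12 + O)/(3*(20 + O)))
U(z) = 2 + √2*√z (U(z) = 2 + √(z + z) = 2 + √(2*z) = 2 + √2*√z)
U(r(-15)) + Y(-286) = (2 + √2*√((-12 - 1*(-15))/(3*(20 - 15)))) + 4*(-286) = (2 + √2*√((⅓)*(-12 + 15)/5)) - 1144 = (2 + √2*√((⅓)*(⅕)*3)) - 1144 = (2 + √2*√(⅕)) - 1144 = (2 + √2*(√5/5)) - 1144 = (2 + √10/5) - 1144 = -1142 + √10/5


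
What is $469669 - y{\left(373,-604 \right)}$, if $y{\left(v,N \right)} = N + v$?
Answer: $469900$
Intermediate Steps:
$469669 - y{\left(373,-604 \right)} = 469669 - \left(-604 + 373\right) = 469669 - -231 = 469669 + 231 = 469900$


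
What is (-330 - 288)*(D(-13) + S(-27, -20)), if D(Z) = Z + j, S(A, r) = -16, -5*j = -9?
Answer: 84048/5 ≈ 16810.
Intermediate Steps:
j = 9/5 (j = -⅕*(-9) = 9/5 ≈ 1.8000)
D(Z) = 9/5 + Z (D(Z) = Z + 9/5 = 9/5 + Z)
(-330 - 288)*(D(-13) + S(-27, -20)) = (-330 - 288)*((9/5 - 13) - 16) = -618*(-56/5 - 16) = -618*(-136/5) = 84048/5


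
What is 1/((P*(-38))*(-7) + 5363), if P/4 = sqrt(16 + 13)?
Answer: -5363/4069015 + 1064*sqrt(29)/4069015 ≈ 9.0148e-5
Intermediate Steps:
P = 4*sqrt(29) (P = 4*sqrt(16 + 13) = 4*sqrt(29) ≈ 21.541)
1/((P*(-38))*(-7) + 5363) = 1/(((4*sqrt(29))*(-38))*(-7) + 5363) = 1/(-152*sqrt(29)*(-7) + 5363) = 1/(1064*sqrt(29) + 5363) = 1/(5363 + 1064*sqrt(29))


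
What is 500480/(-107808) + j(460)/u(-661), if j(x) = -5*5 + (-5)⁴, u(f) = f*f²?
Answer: -4516908796240/972983307189 ≈ -4.6423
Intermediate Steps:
u(f) = f³
j(x) = 600 (j(x) = -25 + 625 = 600)
500480/(-107808) + j(460)/u(-661) = 500480/(-107808) + 600/((-661)³) = 500480*(-1/107808) + 600/(-288804781) = -15640/3369 + 600*(-1/288804781) = -15640/3369 - 600/288804781 = -4516908796240/972983307189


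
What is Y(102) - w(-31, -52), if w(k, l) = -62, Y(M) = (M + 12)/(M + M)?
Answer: 2127/34 ≈ 62.559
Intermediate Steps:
Y(M) = (12 + M)/(2*M) (Y(M) = (12 + M)/((2*M)) = (12 + M)*(1/(2*M)) = (12 + M)/(2*M))
Y(102) - w(-31, -52) = (½)*(12 + 102)/102 - 1*(-62) = (½)*(1/102)*114 + 62 = 19/34 + 62 = 2127/34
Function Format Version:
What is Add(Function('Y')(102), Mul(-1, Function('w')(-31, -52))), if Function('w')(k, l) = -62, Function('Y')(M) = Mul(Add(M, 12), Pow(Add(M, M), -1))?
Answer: Rational(2127, 34) ≈ 62.559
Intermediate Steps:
Function('Y')(M) = Mul(Rational(1, 2), Pow(M, -1), Add(12, M)) (Function('Y')(M) = Mul(Add(12, M), Pow(Mul(2, M), -1)) = Mul(Add(12, M), Mul(Rational(1, 2), Pow(M, -1))) = Mul(Rational(1, 2), Pow(M, -1), Add(12, M)))
Add(Function('Y')(102), Mul(-1, Function('w')(-31, -52))) = Add(Mul(Rational(1, 2), Pow(102, -1), Add(12, 102)), Mul(-1, -62)) = Add(Mul(Rational(1, 2), Rational(1, 102), 114), 62) = Add(Rational(19, 34), 62) = Rational(2127, 34)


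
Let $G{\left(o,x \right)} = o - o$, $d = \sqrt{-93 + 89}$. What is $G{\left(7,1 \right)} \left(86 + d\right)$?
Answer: $0$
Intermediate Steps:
$d = 2 i$ ($d = \sqrt{-4} = 2 i \approx 2.0 i$)
$G{\left(o,x \right)} = 0$
$G{\left(7,1 \right)} \left(86 + d\right) = 0 \left(86 + 2 i\right) = 0$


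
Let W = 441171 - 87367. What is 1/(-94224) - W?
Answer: -33336828097/94224 ≈ -3.5380e+5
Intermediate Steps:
W = 353804
1/(-94224) - W = 1/(-94224) - 1*353804 = -1/94224 - 353804 = -33336828097/94224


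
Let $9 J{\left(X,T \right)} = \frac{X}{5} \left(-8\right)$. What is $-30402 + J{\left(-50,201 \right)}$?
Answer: $- \frac{273538}{9} \approx -30393.0$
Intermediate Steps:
$J{\left(X,T \right)} = - \frac{8 X}{45}$ ($J{\left(X,T \right)} = \frac{\frac{X}{5} \left(-8\right)}{9} = \frac{\left(- \frac{8}{5}\right) X}{9} = - \frac{8 X}{45}$)
$-30402 + J{\left(-50,201 \right)} = -30402 - - \frac{80}{9} = -30402 + \frac{80}{9} = - \frac{273538}{9}$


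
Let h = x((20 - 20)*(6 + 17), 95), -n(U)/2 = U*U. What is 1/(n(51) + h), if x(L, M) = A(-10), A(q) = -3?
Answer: -1/5205 ≈ -0.00019212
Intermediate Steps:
n(U) = -2*U² (n(U) = -2*U*U = -2*U²)
x(L, M) = -3
h = -3
1/(n(51) + h) = 1/(-2*51² - 3) = 1/(-2*2601 - 3) = 1/(-5202 - 3) = 1/(-5205) = -1/5205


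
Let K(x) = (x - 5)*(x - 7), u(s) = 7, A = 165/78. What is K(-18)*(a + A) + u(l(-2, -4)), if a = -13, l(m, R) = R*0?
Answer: -162543/26 ≈ -6251.7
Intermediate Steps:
A = 55/26 (A = 165*(1/78) = 55/26 ≈ 2.1154)
l(m, R) = 0
K(x) = (-7 + x)*(-5 + x) (K(x) = (-5 + x)*(-7 + x) = (-7 + x)*(-5 + x))
K(-18)*(a + A) + u(l(-2, -4)) = (35 + (-18)**2 - 12*(-18))*(-13 + 55/26) + 7 = (35 + 324 + 216)*(-283/26) + 7 = 575*(-283/26) + 7 = -162725/26 + 7 = -162543/26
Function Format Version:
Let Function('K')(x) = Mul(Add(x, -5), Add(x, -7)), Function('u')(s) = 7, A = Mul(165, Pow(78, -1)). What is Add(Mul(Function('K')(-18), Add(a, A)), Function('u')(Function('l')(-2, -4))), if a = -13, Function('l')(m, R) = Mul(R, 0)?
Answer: Rational(-162543, 26) ≈ -6251.7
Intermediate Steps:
A = Rational(55, 26) (A = Mul(165, Rational(1, 78)) = Rational(55, 26) ≈ 2.1154)
Function('l')(m, R) = 0
Function('K')(x) = Mul(Add(-7, x), Add(-5, x)) (Function('K')(x) = Mul(Add(-5, x), Add(-7, x)) = Mul(Add(-7, x), Add(-5, x)))
Add(Mul(Function('K')(-18), Add(a, A)), Function('u')(Function('l')(-2, -4))) = Add(Mul(Add(35, Pow(-18, 2), Mul(-12, -18)), Add(-13, Rational(55, 26))), 7) = Add(Mul(Add(35, 324, 216), Rational(-283, 26)), 7) = Add(Mul(575, Rational(-283, 26)), 7) = Add(Rational(-162725, 26), 7) = Rational(-162543, 26)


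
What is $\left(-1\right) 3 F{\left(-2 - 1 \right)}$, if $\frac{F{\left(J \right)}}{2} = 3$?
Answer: $-18$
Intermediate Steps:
$F{\left(J \right)} = 6$ ($F{\left(J \right)} = 2 \cdot 3 = 6$)
$\left(-1\right) 3 F{\left(-2 - 1 \right)} = \left(-1\right) 3 \cdot 6 = \left(-3\right) 6 = -18$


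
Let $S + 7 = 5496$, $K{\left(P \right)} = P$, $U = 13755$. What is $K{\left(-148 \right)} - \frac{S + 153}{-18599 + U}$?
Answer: $- \frac{50805}{346} \approx -146.84$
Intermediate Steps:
$S = 5489$ ($S = -7 + 5496 = 5489$)
$K{\left(-148 \right)} - \frac{S + 153}{-18599 + U} = -148 - \frac{5489 + 153}{-18599 + 13755} = -148 - \frac{5642}{-4844} = -148 - 5642 \left(- \frac{1}{4844}\right) = -148 - - \frac{403}{346} = -148 + \frac{403}{346} = - \frac{50805}{346}$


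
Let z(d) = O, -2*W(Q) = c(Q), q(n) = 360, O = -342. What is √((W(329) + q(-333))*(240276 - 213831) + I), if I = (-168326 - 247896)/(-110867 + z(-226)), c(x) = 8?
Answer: √116432336598072418/111209 ≈ 3068.3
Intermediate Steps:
W(Q) = -4 (W(Q) = -½*8 = -4)
z(d) = -342
I = 416222/111209 (I = (-168326 - 247896)/(-110867 - 342) = -416222/(-111209) = -416222*(-1/111209) = 416222/111209 ≈ 3.7427)
√((W(329) + q(-333))*(240276 - 213831) + I) = √((-4 + 360)*(240276 - 213831) + 416222/111209) = √(356*26445 + 416222/111209) = √(9414420 + 416222/111209) = √(1046968650002/111209) = √116432336598072418/111209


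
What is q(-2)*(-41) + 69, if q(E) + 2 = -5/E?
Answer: 97/2 ≈ 48.500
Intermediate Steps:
q(E) = -2 - 5/E
q(-2)*(-41) + 69 = (-2 - 5/(-2))*(-41) + 69 = (-2 - 5*(-½))*(-41) + 69 = (-2 + 5/2)*(-41) + 69 = (½)*(-41) + 69 = -41/2 + 69 = 97/2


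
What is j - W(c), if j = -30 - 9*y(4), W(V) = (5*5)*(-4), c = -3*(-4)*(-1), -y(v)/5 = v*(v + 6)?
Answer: 1870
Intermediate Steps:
y(v) = -5*v*(6 + v) (y(v) = -5*v*(v + 6) = -5*v*(6 + v))
c = -12 (c = 12*(-1) = -12)
W(V) = -100 (W(V) = 25*(-4) = -100)
j = 1770 (j = -30 - (-45)*4*(6 + 4) = -30 - (-45)*4*10 = -30 - 9*(-200) = -30 + 1800 = 1770)
j - W(c) = 1770 - 1*(-100) = 1770 + 100 = 1870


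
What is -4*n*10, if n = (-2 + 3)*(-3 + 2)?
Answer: 40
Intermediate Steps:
n = -1 (n = 1*(-1) = -1)
-4*n*10 = -4*(-1)*10 = 4*10 = 40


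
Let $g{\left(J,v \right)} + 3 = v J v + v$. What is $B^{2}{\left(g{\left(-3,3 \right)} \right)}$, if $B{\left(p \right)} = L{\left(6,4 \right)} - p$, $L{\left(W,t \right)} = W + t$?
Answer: $1369$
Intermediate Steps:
$g{\left(J,v \right)} = -3 + v + J v^{2}$ ($g{\left(J,v \right)} = -3 + \left(v J v + v\right) = -3 + \left(J v v + v\right) = -3 + \left(J v^{2} + v\right) = -3 + \left(v + J v^{2}\right) = -3 + v + J v^{2}$)
$B{\left(p \right)} = 10 - p$ ($B{\left(p \right)} = \left(6 + 4\right) - p = 10 - p$)
$B^{2}{\left(g{\left(-3,3 \right)} \right)} = \left(10 - \left(-3 + 3 - 3 \cdot 3^{2}\right)\right)^{2} = \left(10 - \left(-3 + 3 - 27\right)\right)^{2} = \left(10 - -27\right)^{2} = \left(10 + 27\right)^{2} = 37^{2} = 1369$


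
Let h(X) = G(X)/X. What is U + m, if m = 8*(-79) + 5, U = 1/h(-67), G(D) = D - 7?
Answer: -46331/74 ≈ -626.09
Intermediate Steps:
G(D) = -7 + D
h(X) = (-7 + X)/X
U = 67/74 (U = 1/((-7 - 67)/(-67)) = 1/(-1/67*(-74)) = 1/(74/67) = 67/74 ≈ 0.90541)
m = -627 (m = -632 + 5 = -627)
U + m = 67/74 - 627 = -46331/74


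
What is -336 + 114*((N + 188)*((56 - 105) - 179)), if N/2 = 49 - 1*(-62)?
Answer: -10657056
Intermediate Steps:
N = 222 (N = 2*(49 - 1*(-62)) = 2*(49 + 62) = 2*111 = 222)
-336 + 114*((N + 188)*((56 - 105) - 179)) = -336 + 114*((222 + 188)*((56 - 105) - 179)) = -336 + 114*(410*(-49 - 179)) = -336 + 114*(410*(-228)) = -336 + 114*(-93480) = -336 - 10656720 = -10657056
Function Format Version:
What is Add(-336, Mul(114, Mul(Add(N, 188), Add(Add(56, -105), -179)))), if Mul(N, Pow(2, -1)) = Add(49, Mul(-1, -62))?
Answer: -10657056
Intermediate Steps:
N = 222 (N = Mul(2, Add(49, Mul(-1, -62))) = Mul(2, Add(49, 62)) = Mul(2, 111) = 222)
Add(-336, Mul(114, Mul(Add(N, 188), Add(Add(56, -105), -179)))) = Add(-336, Mul(114, Mul(Add(222, 188), Add(Add(56, -105), -179)))) = Add(-336, Mul(114, Mul(410, Add(-49, -179)))) = Add(-336, Mul(114, Mul(410, -228))) = Add(-336, Mul(114, -93480)) = Add(-336, -10656720) = -10657056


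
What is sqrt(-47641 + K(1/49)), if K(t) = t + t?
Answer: I*sqrt(2334407)/7 ≈ 218.27*I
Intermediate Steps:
K(t) = 2*t
sqrt(-47641 + K(1/49)) = sqrt(-47641 + 2/49) = sqrt(-2334407/49) = I*sqrt(2334407)/7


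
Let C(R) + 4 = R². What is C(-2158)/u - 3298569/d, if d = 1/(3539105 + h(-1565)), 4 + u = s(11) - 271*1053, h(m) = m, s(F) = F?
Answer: -832441934305132380/71339 ≈ -1.1669e+13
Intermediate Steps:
C(R) = -4 + R²
u = -285356 (u = -4 + (11 - 271*1053) = -4 + (11 - 285363) = -4 - 285352 = -285356)
d = 1/3537540 (d = 1/(3539105 - 1565) = 1/3537540 ≈ 2.8268e-7)
C(-2158)/u - 3298569/d = (-4 + (-2158)²)/(-285356) - 3298569/1/3537540 = (-4 + 4656964)*(-1/285356) - 3298569*3537540 = 4656960*(-1/285356) - 11668819780260 = -1164240/71339 - 11668819780260 = -832441934305132380/71339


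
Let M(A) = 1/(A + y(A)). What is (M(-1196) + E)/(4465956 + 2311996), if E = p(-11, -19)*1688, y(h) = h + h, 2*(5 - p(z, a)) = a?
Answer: 87819887/24319291776 ≈ 0.0036111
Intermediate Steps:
p(z, a) = 5 - a/2
y(h) = 2*h
M(A) = 1/(3*A) (M(A) = 1/(A + 2*A) = 1/(3*A))
E = 24476 (E = (5 - ½*(-19))*1688 = (5 + 19/2)*1688 = (29/2)*1688 = 24476)
(M(-1196) + E)/(4465956 + 2311996) = ((⅓)/(-1196) + 24476)/(4465956 + 2311996) = ((⅓)*(-1/1196) + 24476)/6777952 = (-1/3588 + 24476)*(1/6777952) = (87819887/3588)*(1/6777952) = 87819887/24319291776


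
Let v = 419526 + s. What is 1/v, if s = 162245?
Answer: 1/581771 ≈ 1.7189e-6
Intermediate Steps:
v = 581771 (v = 419526 + 162245 = 581771)
1/v = 1/581771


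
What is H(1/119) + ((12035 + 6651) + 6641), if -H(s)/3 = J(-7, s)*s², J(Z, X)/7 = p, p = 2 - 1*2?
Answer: 25327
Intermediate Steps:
p = 0 (p = 2 - 2 = 0)
J(Z, X) = 0 (J(Z, X) = 7*0 = 0)
H(s) = 0 (H(s) = -0*s² = -3*0 = 0)
H(1/119) + ((12035 + 6651) + 6641) = 0 + ((12035 + 6651) + 6641) = 0 + (18686 + 6641) = 0 + 25327 = 25327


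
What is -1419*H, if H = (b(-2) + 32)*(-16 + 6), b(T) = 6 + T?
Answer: 510840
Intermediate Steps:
H = -360 (H = ((6 - 2) + 32)*(-16 + 6) = (4 + 32)*(-10) = 36*(-10) = -360)
-1419*H = -1419*(-360) = 510840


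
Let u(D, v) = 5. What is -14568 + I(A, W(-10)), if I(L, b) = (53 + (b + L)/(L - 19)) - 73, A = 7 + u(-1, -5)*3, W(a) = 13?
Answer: -43729/3 ≈ -14576.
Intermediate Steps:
A = 22 (A = 7 + 5*3 = 7 + 15 = 22)
I(L, b) = -20 + (L + b)/(-19 + L) (I(L, b) = (53 + (L + b)/(-19 + L)) - 73 = -20 + (L + b)/(-19 + L))
-14568 + I(A, W(-10)) = -14568 + (380 + 13 - 19*22)/(-19 + 22) = -14568 + (380 + 13 - 418)/3 = -14568 + (⅓)*(-25) = -14568 - 25/3 = -43729/3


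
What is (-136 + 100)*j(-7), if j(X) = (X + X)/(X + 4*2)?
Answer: 504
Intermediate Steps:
j(X) = 2*X/(8 + X) (j(X) = (2*X)/(X + 8) = (2*X)/(8 + X) = 2*X/(8 + X))
(-136 + 100)*j(-7) = (-136 + 100)*(2*(-7)/(8 - 7)) = -72*(-7)/1 = -72*(-7) = -36*(-14) = 504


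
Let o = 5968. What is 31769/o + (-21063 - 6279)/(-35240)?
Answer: 160339577/26289040 ≈ 6.0991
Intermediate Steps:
31769/o + (-21063 - 6279)/(-35240) = 31769/5968 + (-21063 - 6279)/(-35240) = 31769*(1/5968) - 27342*(-1/35240) = 31769/5968 + 13671/17620 = 160339577/26289040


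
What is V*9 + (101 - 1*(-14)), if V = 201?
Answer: 1924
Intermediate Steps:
V*9 + (101 - 1*(-14)) = 201*9 + (101 - 1*(-14)) = 1809 + (101 + 14) = 1809 + 115 = 1924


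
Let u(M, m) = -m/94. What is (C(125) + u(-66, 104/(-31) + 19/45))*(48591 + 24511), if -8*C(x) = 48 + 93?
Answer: -337303629851/262260 ≈ -1.2861e+6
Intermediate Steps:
u(M, m) = -m/94 (u(M, m) = -m*(1/94) = -m/94)
C(x) = -141/8 (C(x) = -(48 + 93)/8 = -⅛*141 = -141/8)
(C(125) + u(-66, 104/(-31) + 19/45))*(48591 + 24511) = (-141/8 - (104/(-31) + 19/45)/94)*(48591 + 24511) = (-141/8 - (104*(-1/31) + 19*(1/45))/94)*73102 = (-141/8 - (-104/31 + 19/45)/94)*73102 = (-141/8 - 1/94*(-4091/1395))*73102 = (-141/8 + 4091/131130)*73102 = -9228301/524520*73102 = -337303629851/262260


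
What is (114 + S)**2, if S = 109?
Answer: 49729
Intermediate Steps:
(114 + S)**2 = (114 + 109)**2 = 223**2 = 49729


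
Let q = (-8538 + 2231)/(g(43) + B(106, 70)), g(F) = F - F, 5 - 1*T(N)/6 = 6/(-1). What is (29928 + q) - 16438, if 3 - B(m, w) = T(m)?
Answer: 122311/9 ≈ 13590.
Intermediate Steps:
T(N) = 66 (T(N) = 30 - 36/(-1) = 30 - 36*(-1) = 30 - 6*(-6) = 30 + 36 = 66)
B(m, w) = -63 (B(m, w) = 3 - 1*66 = 3 - 66 = -63)
g(F) = 0
q = 901/9 (q = (-8538 + 2231)/(0 - 63) = -6307/(-63) = -6307*(-1/63) = 901/9 ≈ 100.11)
(29928 + q) - 16438 = (29928 + 901/9) - 16438 = 270253/9 - 16438 = 122311/9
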